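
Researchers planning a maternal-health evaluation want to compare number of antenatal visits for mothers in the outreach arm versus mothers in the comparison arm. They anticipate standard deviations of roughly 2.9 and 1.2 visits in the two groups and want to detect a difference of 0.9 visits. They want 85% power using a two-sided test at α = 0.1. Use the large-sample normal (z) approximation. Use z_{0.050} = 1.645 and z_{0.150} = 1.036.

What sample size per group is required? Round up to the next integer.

n = (z_{α/2} + z_β)² · (σ₁² + σ₂²) / δ²
  = (1.645 + 1.036)² · (2.9² + 1.2² = 9.85) / 0.9²
  = 7.1878 · 9.85 / 0.81
  = 87.41
Round up → n = 88 per group.

n = 88 per group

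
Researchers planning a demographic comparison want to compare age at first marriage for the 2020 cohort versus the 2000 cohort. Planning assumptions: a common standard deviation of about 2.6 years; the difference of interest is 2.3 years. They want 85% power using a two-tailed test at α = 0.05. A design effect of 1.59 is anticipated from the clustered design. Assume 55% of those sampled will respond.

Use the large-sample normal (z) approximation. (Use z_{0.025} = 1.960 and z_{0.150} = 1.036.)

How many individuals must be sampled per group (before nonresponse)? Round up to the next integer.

n = (z_{α/2} + z_β)² · (σ₁² + σ₂²) / δ²
  = (1.960 + 1.036)² · (2·2.6² = 13.52) / 2.3²
  = 8.9760 · 13.52 / 5.29
  = 22.94
Design effect: 1.59 × 22.94 = 36.48.
Adjust for 55% response: 36.48 / 0.55 = 66.32.
Round up → n = 67 per group.

n = 67 per group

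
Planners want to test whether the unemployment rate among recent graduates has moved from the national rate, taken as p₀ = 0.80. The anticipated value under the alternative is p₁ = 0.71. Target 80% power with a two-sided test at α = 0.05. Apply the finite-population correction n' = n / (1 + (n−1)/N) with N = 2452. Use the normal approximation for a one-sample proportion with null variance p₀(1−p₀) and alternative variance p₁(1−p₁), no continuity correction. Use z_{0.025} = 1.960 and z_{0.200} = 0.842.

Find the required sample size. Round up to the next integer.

n = [z_{α/2}·√(p₀q₀) + z_β·√(p₁q₁)]² / (p₁ − p₀)²
  = [1.960·√(0.80·0.20) + 0.842·√(0.71·0.29)]² / (-0.09)²
  = [1.960·0.4000 + 0.842·0.4538]² / 0.0081
  = [1.1661]² / 0.0081
  = 167.87
Finite-population correction (N = 2452): 167.87 / (1 + (167.87 − 1)/2452) = 157.17.
Round up → n = 158.

n = 158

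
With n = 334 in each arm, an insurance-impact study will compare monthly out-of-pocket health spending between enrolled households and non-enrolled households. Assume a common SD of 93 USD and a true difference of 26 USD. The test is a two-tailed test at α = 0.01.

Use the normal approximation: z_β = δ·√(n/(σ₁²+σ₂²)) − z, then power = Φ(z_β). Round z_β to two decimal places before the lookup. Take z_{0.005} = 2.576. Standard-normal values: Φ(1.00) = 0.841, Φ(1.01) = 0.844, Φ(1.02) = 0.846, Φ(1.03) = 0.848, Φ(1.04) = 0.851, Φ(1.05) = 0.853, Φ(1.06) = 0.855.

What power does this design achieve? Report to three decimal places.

Power ≈ 0.851

z_β = δ·√(n/(σ₁²+σ₂²)) − z_{α/2}
    = 26 · √(334/17298) − 2.576
    = 26 · 0.13896 − 2.576
    = 3.6128 − 2.576 = 1.0368 → 1.04
Power = Φ(1.04) = 0.851.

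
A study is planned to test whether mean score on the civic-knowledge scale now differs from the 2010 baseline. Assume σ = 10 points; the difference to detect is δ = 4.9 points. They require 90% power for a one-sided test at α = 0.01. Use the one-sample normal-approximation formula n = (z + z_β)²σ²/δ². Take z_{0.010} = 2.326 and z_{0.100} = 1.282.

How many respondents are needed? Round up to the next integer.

n = 55

n = (z_α + z_β)² · σ² / δ²
  = (2.326 + 1.282)² · 10² / 4.9²
  = 13.0177 · 100 / 24.01
  = 54.22
Round up → n = 55.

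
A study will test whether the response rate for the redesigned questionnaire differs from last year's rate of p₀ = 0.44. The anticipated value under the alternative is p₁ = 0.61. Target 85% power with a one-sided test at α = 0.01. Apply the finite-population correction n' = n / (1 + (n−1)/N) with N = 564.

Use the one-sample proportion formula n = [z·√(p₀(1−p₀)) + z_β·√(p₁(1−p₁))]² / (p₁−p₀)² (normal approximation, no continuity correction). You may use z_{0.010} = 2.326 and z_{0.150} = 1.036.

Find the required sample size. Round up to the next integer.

n = [z_α·√(p₀q₀) + z_β·√(p₁q₁)]² / (p₁ − p₀)²
  = [2.326·√(0.44·0.56) + 1.036·√(0.61·0.39)]² / (0.17)²
  = [2.326·0.4964 + 1.036·0.4877]² / 0.0289
  = [1.6599]² / 0.0289
  = 95.34
Finite-population correction (N = 564): 95.34 / (1 + (95.34 − 1)/564) = 81.68.
Round up → n = 82.

n = 82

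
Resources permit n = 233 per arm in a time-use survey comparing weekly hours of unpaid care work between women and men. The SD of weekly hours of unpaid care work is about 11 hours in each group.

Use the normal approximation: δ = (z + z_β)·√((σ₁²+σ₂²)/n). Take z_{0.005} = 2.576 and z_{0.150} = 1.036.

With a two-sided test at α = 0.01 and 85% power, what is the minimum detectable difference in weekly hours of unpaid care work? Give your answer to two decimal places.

δ = (z_{α/2} + z_β) · √((σ₁²+σ₂²)/n)
  = (2.576 + 1.036) · √(242/233)
  = 3.612 · √1.0386
  = 3.612 · 1.0191
  = 3.6811

Minimum detectable difference ≈ 3.68 hours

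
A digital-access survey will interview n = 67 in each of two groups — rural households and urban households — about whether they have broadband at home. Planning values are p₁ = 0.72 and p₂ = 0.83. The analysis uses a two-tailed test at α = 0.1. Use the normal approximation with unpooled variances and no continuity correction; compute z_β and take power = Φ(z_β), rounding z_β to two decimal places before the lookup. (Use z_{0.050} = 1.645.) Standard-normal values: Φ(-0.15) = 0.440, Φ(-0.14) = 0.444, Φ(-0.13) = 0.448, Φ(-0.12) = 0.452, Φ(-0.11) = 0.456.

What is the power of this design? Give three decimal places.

z_β = |p₁−p₂|·√(n/[p₁q₁+p₂q₂]) − z_{α/2}
    = 0.11 · √(67/0.3427) − 1.645
    = 0.11 · 13.9824 − 1.645
    = 1.5381 − 1.645 = -0.1069 → -0.11
Power = Φ(-0.11) = 0.456.

Power ≈ 0.456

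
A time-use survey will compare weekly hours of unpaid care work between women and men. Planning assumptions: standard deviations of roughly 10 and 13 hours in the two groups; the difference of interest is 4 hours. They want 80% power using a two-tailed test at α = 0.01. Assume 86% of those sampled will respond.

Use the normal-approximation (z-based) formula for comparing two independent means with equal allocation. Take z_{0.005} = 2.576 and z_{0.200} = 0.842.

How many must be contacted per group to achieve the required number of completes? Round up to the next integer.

n = (z_{α/2} + z_β)² · (σ₁² + σ₂²) / δ²
  = (2.576 + 0.842)² · (10² + 13² = 269) / 4²
  = 11.6827 · 269 / 16
  = 196.42
Adjust for 86% response: 196.42 / 0.86 = 228.39.
Round up → n = 229 per group.

n = 229 per group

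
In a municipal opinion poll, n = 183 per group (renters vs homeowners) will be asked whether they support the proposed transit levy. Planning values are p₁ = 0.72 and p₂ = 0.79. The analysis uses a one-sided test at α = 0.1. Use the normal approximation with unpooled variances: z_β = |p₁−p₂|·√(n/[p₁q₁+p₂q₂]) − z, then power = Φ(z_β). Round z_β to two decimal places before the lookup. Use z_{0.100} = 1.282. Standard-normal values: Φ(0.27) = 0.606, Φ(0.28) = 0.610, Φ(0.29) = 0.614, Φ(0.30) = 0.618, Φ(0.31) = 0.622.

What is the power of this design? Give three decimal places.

Power ≈ 0.610

z_β = |p₁−p₂|·√(n/[p₁q₁+p₂q₂]) − z_α
    = 0.07 · √(183/0.3675) − 1.282
    = 0.07 · 22.3150 − 1.282
    = 1.5620 − 1.282 = 0.2800 → 0.28
Power = Φ(0.28) = 0.610.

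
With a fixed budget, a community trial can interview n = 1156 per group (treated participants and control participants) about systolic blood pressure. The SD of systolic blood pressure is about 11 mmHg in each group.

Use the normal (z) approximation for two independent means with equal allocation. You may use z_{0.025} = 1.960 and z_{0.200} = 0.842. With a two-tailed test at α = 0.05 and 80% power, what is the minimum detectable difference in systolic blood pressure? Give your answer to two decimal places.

δ = (z_{α/2} + z_β) · √((σ₁²+σ₂²)/n)
  = (1.960 + 0.842) · √(242/1156)
  = 2.802 · √0.20934
  = 2.802 · 0.4575
  = 1.2820

Minimum detectable difference ≈ 1.28 mmHg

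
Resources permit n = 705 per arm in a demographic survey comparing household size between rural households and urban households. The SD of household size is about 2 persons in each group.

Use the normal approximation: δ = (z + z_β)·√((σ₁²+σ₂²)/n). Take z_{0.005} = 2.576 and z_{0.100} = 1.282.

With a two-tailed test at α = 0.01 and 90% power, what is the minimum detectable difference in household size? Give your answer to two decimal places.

Minimum detectable difference ≈ 0.41 persons

δ = (z_{α/2} + z_β) · √((σ₁²+σ₂²)/n)
  = (2.576 + 1.282) · √(8/705)
  = 3.858 · √0.01135
  = 3.858 · 0.1065
  = 0.4110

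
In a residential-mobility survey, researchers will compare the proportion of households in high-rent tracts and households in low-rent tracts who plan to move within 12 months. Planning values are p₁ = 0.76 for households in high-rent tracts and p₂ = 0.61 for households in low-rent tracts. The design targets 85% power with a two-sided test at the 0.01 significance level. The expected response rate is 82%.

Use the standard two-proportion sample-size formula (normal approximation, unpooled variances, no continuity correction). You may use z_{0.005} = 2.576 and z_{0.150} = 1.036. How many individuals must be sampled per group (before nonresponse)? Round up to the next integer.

n = 298 per group

n = (z_{α/2} + z_β)² · [p₁(1−p₁) + p₂(1−p₂)] / (p₁ − p₂)²
  = (2.576 + 1.036)² · (0.76·0.24 + 0.61·0.39) / (0.15)²
  = (3.612)² · (0.1824 + 0.2379) / 0.0225
  = 13.0465 · 0.4203 / 0.0225
  = 243.71
Adjust for 82% response: 243.71 / 0.82 = 297.21.
Round up → n = 298 per group.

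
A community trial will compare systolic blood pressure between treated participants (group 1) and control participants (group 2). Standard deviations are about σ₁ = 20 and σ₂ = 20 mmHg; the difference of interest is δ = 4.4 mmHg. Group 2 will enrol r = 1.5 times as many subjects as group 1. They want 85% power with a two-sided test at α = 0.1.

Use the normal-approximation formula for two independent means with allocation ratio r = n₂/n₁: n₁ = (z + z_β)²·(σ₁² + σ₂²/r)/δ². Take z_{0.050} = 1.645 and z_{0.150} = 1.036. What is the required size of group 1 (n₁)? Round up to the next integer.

n₁ = (z_{α/2} + z_β)² · (σ₁² + σ₂²/r) / δ²
   = (1.645 + 1.036)² · (20² + 20²/1.5) / 4.4²
   = 7.1878 · (400 + 266.6667) / 19.36
   = 7.1878 · 666.6667 / 19.36
   = 247.51
Round up → n₁ = 248; n₂ = r·n₁ = 1.5 × 248 = 372.

n₁ = 248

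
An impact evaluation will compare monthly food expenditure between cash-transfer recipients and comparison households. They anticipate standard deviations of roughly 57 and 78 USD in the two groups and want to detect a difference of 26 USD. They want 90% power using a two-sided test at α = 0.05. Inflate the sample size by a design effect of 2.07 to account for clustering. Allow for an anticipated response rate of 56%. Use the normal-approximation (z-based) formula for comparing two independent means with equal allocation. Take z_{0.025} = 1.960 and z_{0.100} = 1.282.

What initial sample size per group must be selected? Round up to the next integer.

n = 537 per group

n = (z_{α/2} + z_β)² · (σ₁² + σ₂²) / δ²
  = (1.960 + 1.282)² · (57² + 78² = 9333) / 26²
  = 10.5106 · 9333 / 676
  = 145.11
Design effect: 2.07 × 145.11 = 300.38.
Adjust for 56% response: 300.38 / 0.56 = 536.39.
Round up → n = 537 per group.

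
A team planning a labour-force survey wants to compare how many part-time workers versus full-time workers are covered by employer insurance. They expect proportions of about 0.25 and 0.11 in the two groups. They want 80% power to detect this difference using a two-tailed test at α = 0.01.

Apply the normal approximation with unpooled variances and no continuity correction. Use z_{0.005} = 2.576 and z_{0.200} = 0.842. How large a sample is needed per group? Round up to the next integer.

n = (z_{α/2} + z_β)² · [p₁(1−p₁) + p₂(1−p₂)] / (p₁ − p₂)²
  = (2.576 + 0.842)² · (0.25·0.75 + 0.11·0.89) / (0.14)²
  = (3.418)² · (0.1875 + 0.0979) / 0.0196
  = 11.6827 · 0.2854 / 0.0196
  = 170.11
Round up → n = 171 per group.

n = 171 per group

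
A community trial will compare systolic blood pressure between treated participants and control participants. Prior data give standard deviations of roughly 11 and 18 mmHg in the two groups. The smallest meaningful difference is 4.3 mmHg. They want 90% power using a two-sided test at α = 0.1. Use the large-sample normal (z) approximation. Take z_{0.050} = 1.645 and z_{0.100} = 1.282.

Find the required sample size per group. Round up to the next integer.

n = 207 per group

n = (z_{α/2} + z_β)² · (σ₁² + σ₂²) / δ²
  = (1.645 + 1.282)² · (11² + 18² = 445) / 4.3²
  = 8.5673 · 445 / 18.49
  = 206.19
Round up → n = 207 per group.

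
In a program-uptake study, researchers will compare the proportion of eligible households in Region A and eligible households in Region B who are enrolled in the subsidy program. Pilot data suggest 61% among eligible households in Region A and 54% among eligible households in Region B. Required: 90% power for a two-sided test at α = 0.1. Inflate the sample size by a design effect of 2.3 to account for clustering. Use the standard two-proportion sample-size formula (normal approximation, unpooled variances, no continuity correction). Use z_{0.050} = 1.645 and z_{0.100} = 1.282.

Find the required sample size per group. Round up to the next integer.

n = (z_{α/2} + z_β)² · [p₁(1−p₁) + p₂(1−p₂)] / (p₁ − p₂)²
  = (1.645 + 1.282)² · (0.61·0.39 + 0.54·0.46) / (0.07)²
  = (2.927)² · (0.2379 + 0.2484) / 0.0049
  = 8.5673 · 0.4863 / 0.0049
  = 850.26
Design effect: 2.3 × 850.26 = 1955.61.
Round up → n = 1956 per group.

n = 1956 per group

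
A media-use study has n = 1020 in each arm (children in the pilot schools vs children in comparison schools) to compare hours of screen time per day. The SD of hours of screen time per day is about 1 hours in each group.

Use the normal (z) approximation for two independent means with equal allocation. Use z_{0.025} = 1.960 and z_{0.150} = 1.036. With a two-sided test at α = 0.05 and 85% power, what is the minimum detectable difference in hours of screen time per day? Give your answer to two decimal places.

δ = (z_{α/2} + z_β) · √((σ₁²+σ₂²)/n)
  = (1.960 + 1.036) · √(2/1020)
  = 2.996 · √0.00196
  = 2.996 · 0.0443
  = 0.1327

Minimum detectable difference ≈ 0.13 hours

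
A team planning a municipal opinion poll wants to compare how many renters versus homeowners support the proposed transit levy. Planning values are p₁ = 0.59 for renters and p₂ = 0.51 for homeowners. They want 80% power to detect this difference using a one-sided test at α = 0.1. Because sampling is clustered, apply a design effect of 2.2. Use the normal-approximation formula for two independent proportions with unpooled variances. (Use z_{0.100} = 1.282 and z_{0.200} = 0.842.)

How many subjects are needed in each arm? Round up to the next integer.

n = (z_α + z_β)² · [p₁(1−p₁) + p₂(1−p₂)] / (p₁ − p₂)²
  = (1.282 + 0.842)² · (0.59·0.41 + 0.51·0.49) / (0.08)²
  = (2.124)² · (0.2419 + 0.2499) / 0.0064
  = 4.5114 · 0.4918 / 0.0064
  = 346.67
Design effect: 2.2 × 346.67 = 762.68.
Round up → n = 763 per group.

n = 763 per group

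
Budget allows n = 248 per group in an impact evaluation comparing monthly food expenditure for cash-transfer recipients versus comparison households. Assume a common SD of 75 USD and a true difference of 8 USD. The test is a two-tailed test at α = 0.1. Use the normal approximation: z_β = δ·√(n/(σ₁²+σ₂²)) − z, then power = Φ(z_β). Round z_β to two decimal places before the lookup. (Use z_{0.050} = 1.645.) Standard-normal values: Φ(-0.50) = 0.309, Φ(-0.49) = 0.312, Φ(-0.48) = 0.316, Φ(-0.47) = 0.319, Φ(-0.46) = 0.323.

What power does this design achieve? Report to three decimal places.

z_β = δ·√(n/(σ₁²+σ₂²)) − z_{α/2}
    = 8 · √(248/11250) − 1.645
    = 8 · 0.14847 − 1.645
    = 1.1878 − 1.645 = -0.4572 → -0.46
Power = Φ(-0.46) = 0.323.

Power ≈ 0.323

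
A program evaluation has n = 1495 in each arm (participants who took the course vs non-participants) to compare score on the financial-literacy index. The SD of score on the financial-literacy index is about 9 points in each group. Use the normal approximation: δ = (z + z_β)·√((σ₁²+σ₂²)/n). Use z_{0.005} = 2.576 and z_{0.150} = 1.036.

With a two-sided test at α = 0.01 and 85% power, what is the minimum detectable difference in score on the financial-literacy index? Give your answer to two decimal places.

δ = (z_{α/2} + z_β) · √((σ₁²+σ₂²)/n)
  = (2.576 + 1.036) · √(162/1495)
  = 3.612 · √0.10836
  = 3.612 · 0.3292
  = 1.1890

Minimum detectable difference ≈ 1.19 points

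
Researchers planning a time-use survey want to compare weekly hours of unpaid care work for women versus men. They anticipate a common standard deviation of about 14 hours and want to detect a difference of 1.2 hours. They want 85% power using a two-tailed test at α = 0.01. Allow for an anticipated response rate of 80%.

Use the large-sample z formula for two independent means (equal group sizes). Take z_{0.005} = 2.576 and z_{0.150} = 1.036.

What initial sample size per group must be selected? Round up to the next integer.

n = 4440 per group

n = (z_{α/2} + z_β)² · (σ₁² + σ₂²) / δ²
  = (2.576 + 1.036)² · (2·14² = 392) / 1.2²
  = 13.0465 · 392 / 1.44
  = 3551.56
Adjust for 80% response: 3551.56 / 0.80 = 4439.45.
Round up → n = 4440 per group.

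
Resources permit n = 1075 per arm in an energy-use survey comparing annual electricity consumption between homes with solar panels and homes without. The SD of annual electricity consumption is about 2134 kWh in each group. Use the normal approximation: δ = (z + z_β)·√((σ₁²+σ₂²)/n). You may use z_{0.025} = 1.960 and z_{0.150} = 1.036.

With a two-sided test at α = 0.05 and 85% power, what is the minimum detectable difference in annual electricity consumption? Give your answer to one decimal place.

δ = (z_{α/2} + z_β) · √((σ₁²+σ₂²)/n)
  = (1.960 + 1.036) · √(9107912/1075)
  = 2.996 · √8472.5
  = 2.996 · 92.0461
  = 275.7700

Minimum detectable difference ≈ 275.8 kWh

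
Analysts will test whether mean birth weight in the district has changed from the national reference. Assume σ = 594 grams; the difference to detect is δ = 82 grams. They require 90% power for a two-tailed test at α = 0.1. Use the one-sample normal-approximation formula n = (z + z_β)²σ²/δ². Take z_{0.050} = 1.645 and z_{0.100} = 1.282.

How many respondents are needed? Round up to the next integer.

n = (z_{α/2} + z_β)² · σ² / δ²
  = (1.645 + 1.282)² · 594² / 82²
  = 8.5673 · 352836 / 6724
  = 449.56
Round up → n = 450.

n = 450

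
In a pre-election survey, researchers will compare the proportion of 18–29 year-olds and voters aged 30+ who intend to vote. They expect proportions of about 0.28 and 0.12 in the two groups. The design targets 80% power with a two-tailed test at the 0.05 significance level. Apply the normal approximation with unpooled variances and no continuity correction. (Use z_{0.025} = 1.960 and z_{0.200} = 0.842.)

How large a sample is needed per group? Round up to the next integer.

n = 95 per group

n = (z_{α/2} + z_β)² · [p₁(1−p₁) + p₂(1−p₂)] / (p₁ − p₂)²
  = (1.960 + 0.842)² · (0.28·0.72 + 0.12·0.88) / (0.16)²
  = (2.802)² · (0.2016 + 0.1056) / 0.0256
  = 7.8512 · 0.3072 / 0.0256
  = 94.21
Round up → n = 95 per group.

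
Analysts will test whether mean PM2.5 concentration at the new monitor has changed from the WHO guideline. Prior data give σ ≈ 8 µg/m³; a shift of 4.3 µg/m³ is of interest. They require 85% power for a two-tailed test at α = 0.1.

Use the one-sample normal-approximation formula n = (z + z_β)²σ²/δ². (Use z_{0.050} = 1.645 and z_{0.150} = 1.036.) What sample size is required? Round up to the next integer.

n = 25

n = (z_{α/2} + z_β)² · σ² / δ²
  = (1.645 + 1.036)² · 8² / 4.3²
  = 7.1878 · 64 / 18.49
  = 24.88
Round up → n = 25.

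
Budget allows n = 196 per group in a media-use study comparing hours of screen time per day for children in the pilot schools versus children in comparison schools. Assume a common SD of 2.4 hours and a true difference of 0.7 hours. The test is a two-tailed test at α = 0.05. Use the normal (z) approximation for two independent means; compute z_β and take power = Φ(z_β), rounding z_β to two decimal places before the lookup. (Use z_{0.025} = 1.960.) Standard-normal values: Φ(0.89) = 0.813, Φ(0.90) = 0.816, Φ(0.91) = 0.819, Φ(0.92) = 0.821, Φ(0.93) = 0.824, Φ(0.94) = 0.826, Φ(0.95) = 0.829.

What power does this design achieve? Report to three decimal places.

Power ≈ 0.824

z_β = δ·√(n/(σ₁²+σ₂²)) − z_{α/2}
    = 0.7 · √(196/11.52) − 1.960
    = 0.7 · 4.12479 − 1.960
    = 2.8874 − 1.960 = 0.9274 → 0.93
Power = Φ(0.93) = 0.824.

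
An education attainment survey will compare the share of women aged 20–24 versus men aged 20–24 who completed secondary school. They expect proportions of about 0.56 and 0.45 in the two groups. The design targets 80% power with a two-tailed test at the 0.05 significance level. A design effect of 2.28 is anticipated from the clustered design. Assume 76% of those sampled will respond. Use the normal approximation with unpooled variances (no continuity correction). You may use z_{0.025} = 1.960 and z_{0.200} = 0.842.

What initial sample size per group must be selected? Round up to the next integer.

n = (z_{α/2} + z_β)² · [p₁(1−p₁) + p₂(1−p₂)] / (p₁ − p₂)²
  = (1.960 + 0.842)² · (0.56·0.44 + 0.45·0.55) / (0.11)²
  = (2.802)² · (0.2464 + 0.2475) / 0.0121
  = 7.8512 · 0.4939 / 0.0121
  = 320.47
Design effect: 2.28 × 320.47 = 730.68.
Adjust for 76% response: 730.68 / 0.76 = 961.42.
Round up → n = 962 per group.

n = 962 per group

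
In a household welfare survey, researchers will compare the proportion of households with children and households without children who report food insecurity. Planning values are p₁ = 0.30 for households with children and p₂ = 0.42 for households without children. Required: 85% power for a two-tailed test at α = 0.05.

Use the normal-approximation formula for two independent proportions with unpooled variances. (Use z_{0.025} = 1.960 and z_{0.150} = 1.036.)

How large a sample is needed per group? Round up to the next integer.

n = (z_{α/2} + z_β)² · [p₁(1−p₁) + p₂(1−p₂)] / (p₁ − p₂)²
  = (1.960 + 1.036)² · (0.30·0.70 + 0.42·0.58) / (-0.12)²
  = (2.996)² · (0.2100 + 0.2436) / 0.0144
  = 8.9760 · 0.4536 / 0.0144
  = 282.74
Round up → n = 283 per group.

n = 283 per group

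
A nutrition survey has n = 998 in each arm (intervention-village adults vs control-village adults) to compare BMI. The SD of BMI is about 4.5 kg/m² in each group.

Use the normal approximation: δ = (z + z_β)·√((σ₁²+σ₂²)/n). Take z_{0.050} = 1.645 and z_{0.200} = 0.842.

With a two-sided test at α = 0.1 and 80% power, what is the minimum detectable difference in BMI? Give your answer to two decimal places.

Minimum detectable difference ≈ 0.50 kg/m²

δ = (z_{α/2} + z_β) · √((σ₁²+σ₂²)/n)
  = (1.645 + 0.842) · √(40.5/998)
  = 2.487 · √0.04058
  = 2.487 · 0.2014
  = 0.5010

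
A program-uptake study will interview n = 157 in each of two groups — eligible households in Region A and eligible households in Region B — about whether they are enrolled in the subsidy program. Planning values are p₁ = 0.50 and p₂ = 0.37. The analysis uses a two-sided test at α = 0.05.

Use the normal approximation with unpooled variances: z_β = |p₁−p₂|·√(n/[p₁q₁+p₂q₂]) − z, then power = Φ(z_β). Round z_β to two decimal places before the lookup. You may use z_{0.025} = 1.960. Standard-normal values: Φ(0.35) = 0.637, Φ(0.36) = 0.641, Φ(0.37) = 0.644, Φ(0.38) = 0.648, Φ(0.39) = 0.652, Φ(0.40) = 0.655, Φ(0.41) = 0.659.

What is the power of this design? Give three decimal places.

z_β = |p₁−p₂|·√(n/[p₁q₁+p₂q₂]) − z_{α/2}
    = 0.13 · √(157/0.4831) − 1.960
    = 0.13 · 18.0273 − 1.960
    = 2.3436 − 1.960 = 0.3836 → 0.38
Power = Φ(0.38) = 0.648.

Power ≈ 0.648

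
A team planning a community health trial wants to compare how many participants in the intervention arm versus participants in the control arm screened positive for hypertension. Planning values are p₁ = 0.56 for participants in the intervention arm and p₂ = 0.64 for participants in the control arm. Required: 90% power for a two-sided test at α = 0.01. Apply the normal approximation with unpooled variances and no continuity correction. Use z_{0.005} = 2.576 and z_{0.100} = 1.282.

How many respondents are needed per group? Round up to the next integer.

n = (z_{α/2} + z_β)² · [p₁(1−p₁) + p₂(1−p₂)] / (p₁ − p₂)²
  = (2.576 + 1.282)² · (0.56·0.44 + 0.64·0.36) / (-0.08)²
  = (3.858)² · (0.2464 + 0.2304) / 0.0064
  = 14.8842 · 0.4768 / 0.0064
  = 1108.87
Round up → n = 1109 per group.

n = 1109 per group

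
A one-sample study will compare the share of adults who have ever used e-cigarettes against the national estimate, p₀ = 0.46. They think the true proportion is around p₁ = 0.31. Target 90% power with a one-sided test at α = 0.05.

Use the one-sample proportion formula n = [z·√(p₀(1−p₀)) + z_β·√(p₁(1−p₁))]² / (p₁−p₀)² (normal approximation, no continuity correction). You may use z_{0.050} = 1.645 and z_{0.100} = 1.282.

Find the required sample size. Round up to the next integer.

n = [z_α·√(p₀q₀) + z_β·√(p₁q₁)]² / (p₁ − p₀)²
  = [1.645·√(0.46·0.54) + 1.282·√(0.31·0.69)]² / (-0.15)²
  = [1.645·0.4984 + 1.282·0.4625]² / 0.0225
  = [1.4128]² / 0.0225
  = 88.71
Round up → n = 89.

n = 89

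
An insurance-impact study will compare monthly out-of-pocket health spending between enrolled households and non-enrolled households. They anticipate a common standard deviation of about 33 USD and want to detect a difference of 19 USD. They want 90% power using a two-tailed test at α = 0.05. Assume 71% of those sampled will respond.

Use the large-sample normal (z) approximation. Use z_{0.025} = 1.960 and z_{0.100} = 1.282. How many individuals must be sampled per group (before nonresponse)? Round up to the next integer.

n = (z_{α/2} + z_β)² · (σ₁² + σ₂²) / δ²
  = (1.960 + 1.282)² · (2·33² = 2178) / 19²
  = 10.5106 · 2178 / 361
  = 63.41
Adjust for 71% response: 63.41 / 0.71 = 89.31.
Round up → n = 90 per group.

n = 90 per group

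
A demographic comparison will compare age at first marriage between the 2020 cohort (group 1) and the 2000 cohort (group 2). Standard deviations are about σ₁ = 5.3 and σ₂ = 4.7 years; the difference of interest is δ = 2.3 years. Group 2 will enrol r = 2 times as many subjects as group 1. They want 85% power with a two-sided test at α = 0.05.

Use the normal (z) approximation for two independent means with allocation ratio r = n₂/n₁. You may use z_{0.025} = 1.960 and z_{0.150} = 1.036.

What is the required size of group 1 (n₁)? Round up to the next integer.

n₁ = 67

n₁ = (z_{α/2} + z_β)² · (σ₁² + σ₂²/r) / δ²
   = (1.960 + 1.036)² · (5.3² + 4.7²/2) / 2.3²
   = 8.9760 · (28.09 + 11.045) / 5.29
   = 8.9760 · 39.135 / 5.29
   = 66.40
Round up → n₁ = 67; n₂ = r·n₁ = 2 × 67 = 134.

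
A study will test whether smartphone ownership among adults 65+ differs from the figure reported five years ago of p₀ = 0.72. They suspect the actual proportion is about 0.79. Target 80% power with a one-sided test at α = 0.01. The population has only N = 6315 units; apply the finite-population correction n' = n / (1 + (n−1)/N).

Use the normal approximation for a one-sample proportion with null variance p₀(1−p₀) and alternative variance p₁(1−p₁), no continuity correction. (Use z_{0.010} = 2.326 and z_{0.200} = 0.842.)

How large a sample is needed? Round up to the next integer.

n = 370

n = [z_α·√(p₀q₀) + z_β·√(p₁q₁)]² / (p₁ − p₀)²
  = [2.326·√(0.72·0.28) + 0.842·√(0.79·0.21)]² / (0.07)²
  = [2.326·0.4490 + 0.842·0.4073]² / 0.0049
  = [1.3873]² / 0.0049
  = 392.79
Finite-population correction (N = 6315): 392.79 / (1 + (392.79 − 1)/6315) = 369.84.
Round up → n = 370.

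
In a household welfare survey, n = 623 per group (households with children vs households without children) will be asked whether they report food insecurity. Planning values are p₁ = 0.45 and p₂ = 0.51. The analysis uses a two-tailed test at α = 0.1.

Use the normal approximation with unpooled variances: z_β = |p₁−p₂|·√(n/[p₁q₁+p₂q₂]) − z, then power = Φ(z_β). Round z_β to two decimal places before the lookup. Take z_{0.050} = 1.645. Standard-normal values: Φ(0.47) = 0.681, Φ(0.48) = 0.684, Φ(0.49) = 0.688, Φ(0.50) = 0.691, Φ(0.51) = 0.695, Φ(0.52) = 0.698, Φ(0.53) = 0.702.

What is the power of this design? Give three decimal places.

Power ≈ 0.684

z_β = |p₁−p₂|·√(n/[p₁q₁+p₂q₂]) − z_{α/2}
    = 0.06 · √(623/0.4974) − 1.645
    = 0.06 · 35.3909 − 1.645
    = 2.1235 − 1.645 = 0.4785 → 0.48
Power = Φ(0.48) = 0.684.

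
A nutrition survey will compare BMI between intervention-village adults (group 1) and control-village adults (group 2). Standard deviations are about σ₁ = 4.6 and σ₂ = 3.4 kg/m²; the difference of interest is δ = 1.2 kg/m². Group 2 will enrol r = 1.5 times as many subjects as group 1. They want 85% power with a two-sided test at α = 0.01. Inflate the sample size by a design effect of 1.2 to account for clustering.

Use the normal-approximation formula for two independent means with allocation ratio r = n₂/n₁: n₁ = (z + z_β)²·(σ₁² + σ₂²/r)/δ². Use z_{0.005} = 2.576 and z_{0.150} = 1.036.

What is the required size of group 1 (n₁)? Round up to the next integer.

n₁ = 314

n₁ = (z_{α/2} + z_β)² · (σ₁² + σ₂²/r) / δ²
   = (2.576 + 1.036)² · (4.6² + 3.4²/1.5) / 1.2²
   = 13.0465 · (21.16 + 7.7067) / 1.44
   = 13.0465 · 28.8667 / 1.44
   = 261.53
Design effect: 1.2 × 261.53 = 313.84.
Round up → n₁ = 314; n₂ = r·n₁ = 1.5 × 314 = 471.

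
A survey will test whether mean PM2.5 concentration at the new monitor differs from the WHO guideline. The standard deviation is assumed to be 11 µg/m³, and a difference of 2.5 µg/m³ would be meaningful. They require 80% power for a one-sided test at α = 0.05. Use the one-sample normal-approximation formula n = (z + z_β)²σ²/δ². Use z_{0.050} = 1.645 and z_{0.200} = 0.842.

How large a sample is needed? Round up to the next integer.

n = 120

n = (z_α + z_β)² · σ² / δ²
  = (1.645 + 0.842)² · 11² / 2.5²
  = 6.1852 · 121 / 6.25
  = 119.74
Round up → n = 120.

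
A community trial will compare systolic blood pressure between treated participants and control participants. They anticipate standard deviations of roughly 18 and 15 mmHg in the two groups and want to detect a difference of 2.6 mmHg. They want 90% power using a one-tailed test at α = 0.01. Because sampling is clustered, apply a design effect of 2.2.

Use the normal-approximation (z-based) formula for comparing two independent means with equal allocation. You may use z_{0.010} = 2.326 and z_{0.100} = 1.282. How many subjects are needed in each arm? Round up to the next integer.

n = 2326 per group

n = (z_α + z_β)² · (σ₁² + σ₂²) / δ²
  = (2.326 + 1.282)² · (18² + 15² = 549) / 2.6²
  = 13.0177 · 549 / 6.76
  = 1057.20
Design effect: 2.2 × 1057.20 = 2325.85.
Round up → n = 2326 per group.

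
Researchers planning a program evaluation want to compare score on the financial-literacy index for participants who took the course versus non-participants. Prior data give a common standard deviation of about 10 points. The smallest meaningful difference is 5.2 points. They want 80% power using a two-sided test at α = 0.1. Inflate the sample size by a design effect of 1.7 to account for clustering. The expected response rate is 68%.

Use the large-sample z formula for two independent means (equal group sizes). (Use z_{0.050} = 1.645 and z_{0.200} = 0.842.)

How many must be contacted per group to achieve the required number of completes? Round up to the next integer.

n = 115 per group

n = (z_{α/2} + z_β)² · (σ₁² + σ₂²) / δ²
  = (1.645 + 0.842)² · (2·10² = 200) / 5.2²
  = 6.1852 · 200 / 27.04
  = 45.75
Design effect: 1.7 × 45.75 = 77.77.
Adjust for 68% response: 77.77 / 0.68 = 114.37.
Round up → n = 115 per group.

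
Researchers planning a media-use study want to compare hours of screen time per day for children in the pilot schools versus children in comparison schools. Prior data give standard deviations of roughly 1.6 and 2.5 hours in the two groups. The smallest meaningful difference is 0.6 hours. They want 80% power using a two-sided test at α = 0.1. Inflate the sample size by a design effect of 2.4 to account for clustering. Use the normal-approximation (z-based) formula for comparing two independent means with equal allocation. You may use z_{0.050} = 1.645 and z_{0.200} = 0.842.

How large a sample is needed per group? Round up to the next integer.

n = 364 per group

n = (z_{α/2} + z_β)² · (σ₁² + σ₂²) / δ²
  = (1.645 + 0.842)² · (1.6² + 2.5² = 8.81) / 0.6²
  = 6.1852 · 8.81 / 0.36
  = 151.36
Design effect: 2.4 × 151.36 = 363.28.
Round up → n = 364 per group.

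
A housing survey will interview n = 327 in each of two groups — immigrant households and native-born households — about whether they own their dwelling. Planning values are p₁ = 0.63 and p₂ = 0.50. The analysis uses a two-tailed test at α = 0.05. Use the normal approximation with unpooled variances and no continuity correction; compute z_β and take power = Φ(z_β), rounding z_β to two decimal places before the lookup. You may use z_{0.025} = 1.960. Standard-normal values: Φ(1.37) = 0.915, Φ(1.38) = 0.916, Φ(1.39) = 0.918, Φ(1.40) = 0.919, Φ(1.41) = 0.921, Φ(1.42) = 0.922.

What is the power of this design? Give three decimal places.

z_β = |p₁−p₂|·√(n/[p₁q₁+p₂q₂]) − z_{α/2}
    = 0.13 · √(327/0.4831) − 1.960
    = 0.13 · 26.0169 − 1.960
    = 3.3822 − 1.960 = 1.4222 → 1.42
Power = Φ(1.42) = 0.922.

Power ≈ 0.922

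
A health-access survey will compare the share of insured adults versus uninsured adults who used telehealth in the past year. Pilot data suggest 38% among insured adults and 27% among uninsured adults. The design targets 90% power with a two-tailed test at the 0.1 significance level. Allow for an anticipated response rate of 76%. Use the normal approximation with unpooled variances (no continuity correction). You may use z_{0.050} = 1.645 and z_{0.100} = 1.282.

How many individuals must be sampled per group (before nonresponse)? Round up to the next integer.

n = (z_{α/2} + z_β)² · [p₁(1−p₁) + p₂(1−p₂)] / (p₁ − p₂)²
  = (1.645 + 1.282)² · (0.38·0.62 + 0.27·0.73) / (0.11)²
  = (2.927)² · (0.2356 + 0.1971) / 0.0121
  = 8.5673 · 0.4327 / 0.0121
  = 306.37
Adjust for 76% response: 306.37 / 0.76 = 403.12.
Round up → n = 404 per group.

n = 404 per group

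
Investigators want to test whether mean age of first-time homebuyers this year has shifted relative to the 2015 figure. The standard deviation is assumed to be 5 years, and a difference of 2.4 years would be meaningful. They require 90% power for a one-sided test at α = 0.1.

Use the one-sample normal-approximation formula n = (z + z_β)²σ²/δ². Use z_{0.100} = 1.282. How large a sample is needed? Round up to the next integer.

n = (z_α + z_β)² · σ² / δ²
  = (1.282 + 1.282)² · 5² / 2.4²
  = 6.5741 · 25 / 5.76
  = 28.53
Round up → n = 29.

n = 29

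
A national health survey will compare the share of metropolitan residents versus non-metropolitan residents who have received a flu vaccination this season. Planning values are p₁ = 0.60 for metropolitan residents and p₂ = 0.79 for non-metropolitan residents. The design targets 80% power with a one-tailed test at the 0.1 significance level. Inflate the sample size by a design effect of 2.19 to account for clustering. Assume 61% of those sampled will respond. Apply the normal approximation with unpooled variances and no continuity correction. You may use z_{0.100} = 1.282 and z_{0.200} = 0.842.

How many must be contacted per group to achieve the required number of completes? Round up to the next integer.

n = (z_α + z_β)² · [p₁(1−p₁) + p₂(1−p₂)] / (p₁ − p₂)²
  = (1.282 + 0.842)² · (0.60·0.40 + 0.79·0.21) / (-0.19)²
  = (2.124)² · (0.2400 + 0.1659) / 0.0361
  = 4.5114 · 0.4059 / 0.0361
  = 50.72
Design effect: 2.19 × 50.72 = 111.09.
Adjust for 61% response: 111.09 / 0.61 = 182.11.
Round up → n = 183 per group.

n = 183 per group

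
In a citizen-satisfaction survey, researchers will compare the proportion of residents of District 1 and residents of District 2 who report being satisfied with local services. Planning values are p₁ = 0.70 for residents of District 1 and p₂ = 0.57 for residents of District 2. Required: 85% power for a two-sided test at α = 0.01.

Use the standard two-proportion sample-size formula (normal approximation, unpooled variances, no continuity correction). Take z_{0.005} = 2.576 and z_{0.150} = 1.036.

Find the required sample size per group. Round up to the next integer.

n = (z_{α/2} + z_β)² · [p₁(1−p₁) + p₂(1−p₂)] / (p₁ − p₂)²
  = (2.576 + 1.036)² · (0.70·0.30 + 0.57·0.43) / (0.13)²
  = (3.612)² · (0.2100 + 0.2451) / 0.0169
  = 13.0465 · 0.4551 / 0.0169
  = 351.33
Round up → n = 352 per group.

n = 352 per group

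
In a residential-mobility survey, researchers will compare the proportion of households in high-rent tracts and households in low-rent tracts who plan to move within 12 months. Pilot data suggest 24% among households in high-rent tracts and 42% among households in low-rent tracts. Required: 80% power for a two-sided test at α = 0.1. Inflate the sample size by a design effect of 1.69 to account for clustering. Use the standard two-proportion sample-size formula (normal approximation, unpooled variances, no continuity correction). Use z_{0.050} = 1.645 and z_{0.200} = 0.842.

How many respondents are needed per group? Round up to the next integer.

n = (z_{α/2} + z_β)² · [p₁(1−p₁) + p₂(1−p₂)] / (p₁ − p₂)²
  = (1.645 + 0.842)² · (0.24·0.76 + 0.42·0.58) / (-0.18)²
  = (2.487)² · (0.1824 + 0.2436) / 0.0324
  = 6.1852 · 0.4260 / 0.0324
  = 81.32
Design effect: 1.69 × 81.32 = 137.44.
Round up → n = 138 per group.

n = 138 per group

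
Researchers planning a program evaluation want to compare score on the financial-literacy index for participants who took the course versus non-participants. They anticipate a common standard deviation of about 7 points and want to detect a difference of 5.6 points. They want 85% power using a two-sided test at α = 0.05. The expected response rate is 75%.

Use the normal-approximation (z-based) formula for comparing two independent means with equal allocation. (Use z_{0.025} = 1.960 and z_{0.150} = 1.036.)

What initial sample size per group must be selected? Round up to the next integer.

n = 38 per group

n = (z_{α/2} + z_β)² · (σ₁² + σ₂²) / δ²
  = (1.960 + 1.036)² · (2·7² = 98) / 5.6²
  = 8.9760 · 98 / 31.36
  = 28.05
Adjust for 75% response: 28.05 / 0.75 = 37.40.
Round up → n = 38 per group.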